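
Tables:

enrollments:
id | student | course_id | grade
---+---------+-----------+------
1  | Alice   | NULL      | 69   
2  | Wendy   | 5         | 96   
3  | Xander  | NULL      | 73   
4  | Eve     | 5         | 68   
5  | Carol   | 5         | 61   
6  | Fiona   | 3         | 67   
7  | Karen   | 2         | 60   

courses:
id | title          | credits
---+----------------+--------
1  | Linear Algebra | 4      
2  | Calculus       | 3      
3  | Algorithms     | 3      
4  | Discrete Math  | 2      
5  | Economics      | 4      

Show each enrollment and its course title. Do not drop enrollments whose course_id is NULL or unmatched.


LEFT JOIN keeps every row from enrollments (the left table); where course_id has no match in courses, the course columns become NULL. Walk through each enrollment:
  - enrollment 1 (Alice): course_id=NULL, no match -> kept with NULL
  - enrollment 2 (Wendy): course_id=5 -> matches Economics
  - enrollment 3 (Xander): course_id=NULL, no match -> kept with NULL
  - enrollment 4 (Eve): course_id=5 -> matches Economics
  - enrollment 5 (Carol): course_id=5 -> matches Economics
  - enrollment 6 (Fiona): course_id=3 -> matches Algorithms
  - enrollment 7 (Karen): course_id=2 -> matches Calculus
All 7 rows appear; 2 have NULL course.

SQL:
SELECT a.student, b.title AS course
FROM enrollments a
LEFT JOIN courses b ON a.course_id = b.id

Result:
student | course    
--------+-----------
Alice   | NULL      
Wendy   | Economics 
Xander  | NULL      
Eve     | Economics 
Carol   | Economics 
Fiona   | Algorithms
Karen   | Calculus  


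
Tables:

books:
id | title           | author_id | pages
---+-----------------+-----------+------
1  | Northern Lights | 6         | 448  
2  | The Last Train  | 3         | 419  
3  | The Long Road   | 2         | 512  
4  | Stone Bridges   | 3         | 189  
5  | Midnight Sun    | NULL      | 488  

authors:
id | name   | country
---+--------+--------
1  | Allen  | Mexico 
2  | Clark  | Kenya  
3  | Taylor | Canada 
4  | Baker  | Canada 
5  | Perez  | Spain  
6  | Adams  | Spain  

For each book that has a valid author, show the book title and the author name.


INNER JOIN keeps only books rows whose author_id matches an id in authors. Walk through each book:
  - book 1 (Northern Lights): author_id=6 -> matches Adams
  - book 2 (The Last Train): author_id=3 -> matches Taylor
  - book 3 (The Long Road): author_id=2 -> matches Clark
  - book 4 (Stone Bridges): author_id=3 -> matches Taylor
  - book 5 (Midnight Sun): author_id=NULL, no match -> dropped
So 1 of 5 rows is dropped.

SQL:
SELECT a.title, b.name AS author
FROM books a
INNER JOIN authors b ON a.author_id = b.id

Result:
title           | author
----------------+-------
Northern Lights | Adams 
The Last Train  | Taylor
The Long Road   | Clark 
Stone Bridges   | Taylor


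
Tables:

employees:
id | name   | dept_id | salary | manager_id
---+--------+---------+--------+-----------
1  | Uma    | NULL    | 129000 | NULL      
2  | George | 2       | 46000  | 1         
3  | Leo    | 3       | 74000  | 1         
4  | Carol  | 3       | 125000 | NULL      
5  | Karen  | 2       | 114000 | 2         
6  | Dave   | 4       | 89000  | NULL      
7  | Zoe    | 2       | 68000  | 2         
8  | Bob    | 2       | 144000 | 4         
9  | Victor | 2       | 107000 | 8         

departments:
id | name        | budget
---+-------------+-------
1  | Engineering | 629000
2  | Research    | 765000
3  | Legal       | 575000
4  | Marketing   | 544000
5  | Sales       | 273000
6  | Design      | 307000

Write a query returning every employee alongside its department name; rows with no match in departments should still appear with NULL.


LEFT JOIN keeps every row from employees (the left table); where dept_id has no match in departments, the department columns become NULL. Walk through each employee:
  - employee 1 (Uma): dept_id=NULL, no match -> kept with NULL
  - employee 2 (George): dept_id=2 -> matches Research
  - employee 3 (Leo): dept_id=3 -> matches Legal
  - employee 4 (Carol): dept_id=3 -> matches Legal
  - employee 5 (Karen): dept_id=2 -> matches Research
  - employee 6 (Dave): dept_id=4 -> matches Marketing
  - employee 7 (Zoe): dept_id=2 -> matches Research
  - employee 8 (Bob): dept_id=2 -> matches Research
  - employee 9 (Victor): dept_id=2 -> matches Research
All 9 rows appear; 1 has NULL department.

SQL:
SELECT a.name, b.name AS department
FROM employees a
LEFT JOIN departments b ON a.dept_id = b.id

Result:
name   | department
-------+-----------
Uma    | NULL      
George | Research  
Leo    | Legal     
Carol  | Legal     
Karen  | Research  
Dave   | Marketing 
Zoe    | Research  
Bob    | Research  
Victor | Research  


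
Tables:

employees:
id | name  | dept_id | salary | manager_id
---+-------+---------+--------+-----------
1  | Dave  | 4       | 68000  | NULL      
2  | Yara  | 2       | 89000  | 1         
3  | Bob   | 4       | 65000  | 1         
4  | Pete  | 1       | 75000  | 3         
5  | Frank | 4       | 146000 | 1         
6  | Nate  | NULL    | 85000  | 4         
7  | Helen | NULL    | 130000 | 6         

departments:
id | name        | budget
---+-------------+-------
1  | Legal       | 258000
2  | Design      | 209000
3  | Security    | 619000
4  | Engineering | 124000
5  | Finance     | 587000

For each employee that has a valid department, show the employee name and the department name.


INNER JOIN keeps only employees rows whose dept_id matches an id in departments. Walk through each employee:
  - employee 1 (Dave): dept_id=4 -> matches Engineering
  - employee 2 (Yara): dept_id=2 -> matches Design
  - employee 3 (Bob): dept_id=4 -> matches Engineering
  - employee 4 (Pete): dept_id=1 -> matches Legal
  - employee 5 (Frank): dept_id=4 -> matches Engineering
  - employee 6 (Nate): dept_id=NULL, no match -> dropped
  - employee 7 (Helen): dept_id=NULL, no match -> dropped
So 2 of 7 rows are dropped.

SQL:
SELECT a.name, b.name AS department
FROM employees a
INNER JOIN departments b ON a.dept_id = b.id

Result:
name  | department 
------+------------
Dave  | Engineering
Yara  | Design     
Bob   | Engineering
Pete  | Legal      
Frank | Engineering


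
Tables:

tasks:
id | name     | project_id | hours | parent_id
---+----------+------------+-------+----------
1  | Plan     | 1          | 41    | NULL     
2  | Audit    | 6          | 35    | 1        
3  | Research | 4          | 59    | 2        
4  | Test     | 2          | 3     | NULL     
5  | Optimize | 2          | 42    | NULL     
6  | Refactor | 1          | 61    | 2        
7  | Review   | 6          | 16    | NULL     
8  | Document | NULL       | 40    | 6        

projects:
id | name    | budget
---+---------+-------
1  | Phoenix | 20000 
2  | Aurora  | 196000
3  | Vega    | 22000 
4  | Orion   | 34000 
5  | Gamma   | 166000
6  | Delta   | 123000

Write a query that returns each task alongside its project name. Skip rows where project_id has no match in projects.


INNER JOIN keeps only tasks rows whose project_id matches an id in projects. Walk through each task:
  - task 1 (Plan): project_id=1 -> matches Phoenix
  - task 2 (Audit): project_id=6 -> matches Delta
  - task 3 (Research): project_id=4 -> matches Orion
  - task 4 (Test): project_id=2 -> matches Aurora
  - task 5 (Optimize): project_id=2 -> matches Aurora
  - task 6 (Refactor): project_id=1 -> matches Phoenix
  - task 7 (Review): project_id=6 -> matches Delta
  - task 8 (Document): project_id=NULL, no match -> dropped
So 1 of 8 rows is dropped.

SQL:
SELECT a.name, b.name AS project
FROM tasks a
INNER JOIN projects b ON a.project_id = b.id

Result:
name     | project
---------+--------
Plan     | Phoenix
Audit    | Delta  
Research | Orion  
Test     | Aurora 
Optimize | Aurora 
Refactor | Phoenix
Review   | Delta  


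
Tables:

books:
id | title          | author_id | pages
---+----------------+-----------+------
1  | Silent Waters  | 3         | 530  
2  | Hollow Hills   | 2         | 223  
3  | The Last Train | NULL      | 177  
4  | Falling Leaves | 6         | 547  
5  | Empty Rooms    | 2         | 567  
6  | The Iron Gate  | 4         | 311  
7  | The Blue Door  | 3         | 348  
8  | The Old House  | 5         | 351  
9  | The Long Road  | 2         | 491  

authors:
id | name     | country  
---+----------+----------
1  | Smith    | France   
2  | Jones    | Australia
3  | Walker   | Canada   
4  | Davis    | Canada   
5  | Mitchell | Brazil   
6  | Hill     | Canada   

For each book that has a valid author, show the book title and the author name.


INNER JOIN keeps only books rows whose author_id matches an id in authors. Walk through each book:
  - book 1 (Silent Waters): author_id=3 -> matches Walker
  - book 2 (Hollow Hills): author_id=2 -> matches Jones
  - book 3 (The Last Train): author_id=NULL, no match -> dropped
  - book 4 (Falling Leaves): author_id=6 -> matches Hill
  - book 5 (Empty Rooms): author_id=2 -> matches Jones
  - book 6 (The Iron Gate): author_id=4 -> matches Davis
  - book 7 (The Blue Door): author_id=3 -> matches Walker
  - book 8 (The Old House): author_id=5 -> matches Mitchell
  - book 9 (The Long Road): author_id=2 -> matches Jones
So 1 of 9 rows is dropped.

SQL:
SELECT a.title, b.name AS author
FROM books a
INNER JOIN authors b ON a.author_id = b.id

Result:
title          | author  
---------------+---------
Silent Waters  | Walker  
Hollow Hills   | Jones   
Falling Leaves | Hill    
Empty Rooms    | Jones   
The Iron Gate  | Davis   
The Blue Door  | Walker  
The Old House  | Mitchell
The Long Road  | Jones   


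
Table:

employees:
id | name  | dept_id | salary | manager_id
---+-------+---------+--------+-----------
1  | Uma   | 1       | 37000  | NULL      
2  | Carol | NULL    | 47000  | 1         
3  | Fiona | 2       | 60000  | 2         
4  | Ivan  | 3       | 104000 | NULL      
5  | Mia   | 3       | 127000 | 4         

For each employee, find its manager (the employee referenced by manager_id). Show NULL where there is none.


This is a self-join: employees is joined to a second copy of itself, matching each row's manager_id to another row's id. Use LEFT JOIN so rows with manager_id=NULL are kept.
  - employee 1 (Uma): manager_id=NULL -> NULL
  - employee 2 (Carol): manager_id=1 -> Uma
  - employee 3 (Fiona): manager_id=2 -> Carol
  - employee 4 (Ivan): manager_id=NULL -> NULL
  - employee 5 (Mia): manager_id=4 -> Ivan

SQL:
SELECT a.name AS item, b.name AS manager
FROM employees a
LEFT JOIN employees b ON a.manager_id = b.id

Result:
item  | manager
------+--------
Uma   | NULL   
Carol | Uma    
Fiona | Carol  
Ivan  | NULL   
Mia   | Ivan   


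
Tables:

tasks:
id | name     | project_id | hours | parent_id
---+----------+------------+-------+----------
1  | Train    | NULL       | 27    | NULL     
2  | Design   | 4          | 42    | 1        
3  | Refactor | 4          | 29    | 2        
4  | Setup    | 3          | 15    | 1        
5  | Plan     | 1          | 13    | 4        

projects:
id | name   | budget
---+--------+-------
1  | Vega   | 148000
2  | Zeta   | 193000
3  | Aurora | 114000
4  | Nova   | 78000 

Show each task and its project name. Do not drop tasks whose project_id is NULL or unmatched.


LEFT JOIN keeps every row from tasks (the left table); where project_id has no match in projects, the project columns become NULL. Walk through each task:
  - task 1 (Train): project_id=NULL, no match -> kept with NULL
  - task 2 (Design): project_id=4 -> matches Nova
  - task 3 (Refactor): project_id=4 -> matches Nova
  - task 4 (Setup): project_id=3 -> matches Aurora
  - task 5 (Plan): project_id=1 -> matches Vega
All 5 rows appear; 1 has NULL project.

SQL:
SELECT a.name, b.name AS project
FROM tasks a
LEFT JOIN projects b ON a.project_id = b.id

Result:
name     | project
---------+--------
Train    | NULL   
Design   | Nova   
Refactor | Nova   
Setup    | Aurora 
Plan     | Vega   


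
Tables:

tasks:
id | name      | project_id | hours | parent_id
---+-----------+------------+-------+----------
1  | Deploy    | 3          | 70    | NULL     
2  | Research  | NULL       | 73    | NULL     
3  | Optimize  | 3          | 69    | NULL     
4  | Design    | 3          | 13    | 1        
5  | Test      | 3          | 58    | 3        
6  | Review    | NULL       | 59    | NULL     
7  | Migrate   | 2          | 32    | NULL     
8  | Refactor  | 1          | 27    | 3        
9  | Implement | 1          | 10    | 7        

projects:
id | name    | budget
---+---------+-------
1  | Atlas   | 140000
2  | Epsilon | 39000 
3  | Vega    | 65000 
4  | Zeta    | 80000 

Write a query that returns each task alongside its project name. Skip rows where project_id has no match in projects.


INNER JOIN keeps only tasks rows whose project_id matches an id in projects. Walk through each task:
  - task 1 (Deploy): project_id=3 -> matches Vega
  - task 2 (Research): project_id=NULL, no match -> dropped
  - task 3 (Optimize): project_id=3 -> matches Vega
  - task 4 (Design): project_id=3 -> matches Vega
  - task 5 (Test): project_id=3 -> matches Vega
  - task 6 (Review): project_id=NULL, no match -> dropped
  - task 7 (Migrate): project_id=2 -> matches Epsilon
  - task 8 (Refactor): project_id=1 -> matches Atlas
  - task 9 (Implement): project_id=1 -> matches Atlas
So 2 of 9 rows are dropped.

SQL:
SELECT a.name, b.name AS project
FROM tasks a
INNER JOIN projects b ON a.project_id = b.id

Result:
name      | project
----------+--------
Deploy    | Vega   
Optimize  | Vega   
Design    | Vega   
Test      | Vega   
Migrate   | Epsilon
Refactor  | Atlas  
Implement | Atlas  


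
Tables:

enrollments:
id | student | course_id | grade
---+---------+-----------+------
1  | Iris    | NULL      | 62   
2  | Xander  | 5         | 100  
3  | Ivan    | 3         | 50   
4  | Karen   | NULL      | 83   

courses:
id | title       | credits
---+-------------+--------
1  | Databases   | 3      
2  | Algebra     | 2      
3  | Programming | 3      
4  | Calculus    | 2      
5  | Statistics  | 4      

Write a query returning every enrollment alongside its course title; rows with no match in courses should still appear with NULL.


LEFT JOIN keeps every row from enrollments (the left table); where course_id has no match in courses, the course columns become NULL. Walk through each enrollment:
  - enrollment 1 (Iris): course_id=NULL, no match -> kept with NULL
  - enrollment 2 (Xander): course_id=5 -> matches Statistics
  - enrollment 3 (Ivan): course_id=3 -> matches Programming
  - enrollment 4 (Karen): course_id=NULL, no match -> kept with NULL
All 4 rows appear; 2 have NULL course.

SQL:
SELECT a.student, b.title AS course
FROM enrollments a
LEFT JOIN courses b ON a.course_id = b.id

Result:
student | course     
--------+------------
Iris    | NULL       
Xander  | Statistics 
Ivan    | Programming
Karen   | NULL       


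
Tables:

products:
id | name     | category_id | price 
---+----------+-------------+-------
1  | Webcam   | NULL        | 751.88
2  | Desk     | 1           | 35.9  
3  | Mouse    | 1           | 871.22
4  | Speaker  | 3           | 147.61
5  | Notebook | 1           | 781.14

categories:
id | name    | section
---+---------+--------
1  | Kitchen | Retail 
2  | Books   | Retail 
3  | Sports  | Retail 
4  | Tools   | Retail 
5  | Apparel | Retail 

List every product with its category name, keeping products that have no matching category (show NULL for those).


LEFT JOIN keeps every row from products (the left table); where category_id has no match in categories, the category columns become NULL. Walk through each product:
  - product 1 (Webcam): category_id=NULL, no match -> kept with NULL
  - product 2 (Desk): category_id=1 -> matches Kitchen
  - product 3 (Mouse): category_id=1 -> matches Kitchen
  - product 4 (Speaker): category_id=3 -> matches Sports
  - product 5 (Notebook): category_id=1 -> matches Kitchen
All 5 rows appear; 1 has NULL category.

SQL:
SELECT a.name, b.name AS category
FROM products a
LEFT JOIN categories b ON a.category_id = b.id

Result:
name     | category
---------+---------
Webcam   | NULL    
Desk     | Kitchen 
Mouse    | Kitchen 
Speaker  | Sports  
Notebook | Kitchen 


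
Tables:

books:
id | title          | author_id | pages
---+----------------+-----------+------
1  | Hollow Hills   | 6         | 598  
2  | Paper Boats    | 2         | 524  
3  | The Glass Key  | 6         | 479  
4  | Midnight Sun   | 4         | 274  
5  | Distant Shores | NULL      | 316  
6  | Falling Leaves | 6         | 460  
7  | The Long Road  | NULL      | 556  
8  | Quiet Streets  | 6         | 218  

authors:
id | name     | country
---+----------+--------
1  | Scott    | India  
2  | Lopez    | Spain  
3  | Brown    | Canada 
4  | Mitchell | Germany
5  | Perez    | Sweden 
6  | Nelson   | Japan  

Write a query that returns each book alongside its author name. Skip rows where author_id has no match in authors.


INNER JOIN keeps only books rows whose author_id matches an id in authors. Walk through each book:
  - book 1 (Hollow Hills): author_id=6 -> matches Nelson
  - book 2 (Paper Boats): author_id=2 -> matches Lopez
  - book 3 (The Glass Key): author_id=6 -> matches Nelson
  - book 4 (Midnight Sun): author_id=4 -> matches Mitchell
  - book 5 (Distant Shores): author_id=NULL, no match -> dropped
  - book 6 (Falling Leaves): author_id=6 -> matches Nelson
  - book 7 (The Long Road): author_id=NULL, no match -> dropped
  - book 8 (Quiet Streets): author_id=6 -> matches Nelson
So 2 of 8 rows are dropped.

SQL:
SELECT a.title, b.name AS author
FROM books a
INNER JOIN authors b ON a.author_id = b.id

Result:
title          | author  
---------------+---------
Hollow Hills   | Nelson  
Paper Boats    | Lopez   
The Glass Key  | Nelson  
Midnight Sun   | Mitchell
Falling Leaves | Nelson  
Quiet Streets  | Nelson  


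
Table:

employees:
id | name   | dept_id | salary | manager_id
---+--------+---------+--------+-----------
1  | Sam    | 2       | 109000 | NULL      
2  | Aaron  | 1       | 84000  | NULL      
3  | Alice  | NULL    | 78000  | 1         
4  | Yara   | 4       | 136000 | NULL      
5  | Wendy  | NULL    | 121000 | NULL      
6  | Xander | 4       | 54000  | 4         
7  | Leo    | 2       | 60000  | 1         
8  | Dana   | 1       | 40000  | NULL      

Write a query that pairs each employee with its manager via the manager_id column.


This is a self-join: employees is joined to a second copy of itself, matching each row's manager_id to another row's id. Use LEFT JOIN so rows with manager_id=NULL are kept.
  - employee 1 (Sam): manager_id=NULL -> NULL
  - employee 2 (Aaron): manager_id=NULL -> NULL
  - employee 3 (Alice): manager_id=1 -> Sam
  - employee 4 (Yara): manager_id=NULL -> NULL
  - employee 5 (Wendy): manager_id=NULL -> NULL
  - employee 6 (Xander): manager_id=4 -> Yara
  - employee 7 (Leo): manager_id=1 -> Sam
  - employee 8 (Dana): manager_id=NULL -> NULL

SQL:
SELECT a.name AS item, b.name AS manager
FROM employees a
LEFT JOIN employees b ON a.manager_id = b.id

Result:
item   | manager
-------+--------
Sam    | NULL   
Aaron  | NULL   
Alice  | Sam    
Yara   | NULL   
Wendy  | NULL   
Xander | Yara   
Leo    | Sam    
Dana   | NULL   


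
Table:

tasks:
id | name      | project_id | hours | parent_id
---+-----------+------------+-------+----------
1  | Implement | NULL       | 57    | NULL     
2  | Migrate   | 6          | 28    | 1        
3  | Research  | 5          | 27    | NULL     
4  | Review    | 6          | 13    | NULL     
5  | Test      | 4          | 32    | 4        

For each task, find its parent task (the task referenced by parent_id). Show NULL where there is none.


This is a self-join: tasks is joined to a second copy of itself, matching each row's parent_id to another row's id. Use LEFT JOIN so rows with parent_id=NULL are kept.
  - task 1 (Implement): parent_id=NULL -> NULL
  - task 2 (Migrate): parent_id=1 -> Implement
  - task 3 (Research): parent_id=NULL -> NULL
  - task 4 (Review): parent_id=NULL -> NULL
  - task 5 (Test): parent_id=4 -> Review

SQL:
SELECT a.name AS item, b.name AS parent
FROM tasks a
LEFT JOIN tasks b ON a.parent_id = b.id

Result:
item      | parent   
----------+----------
Implement | NULL     
Migrate   | Implement
Research  | NULL     
Review    | NULL     
Test      | Review   


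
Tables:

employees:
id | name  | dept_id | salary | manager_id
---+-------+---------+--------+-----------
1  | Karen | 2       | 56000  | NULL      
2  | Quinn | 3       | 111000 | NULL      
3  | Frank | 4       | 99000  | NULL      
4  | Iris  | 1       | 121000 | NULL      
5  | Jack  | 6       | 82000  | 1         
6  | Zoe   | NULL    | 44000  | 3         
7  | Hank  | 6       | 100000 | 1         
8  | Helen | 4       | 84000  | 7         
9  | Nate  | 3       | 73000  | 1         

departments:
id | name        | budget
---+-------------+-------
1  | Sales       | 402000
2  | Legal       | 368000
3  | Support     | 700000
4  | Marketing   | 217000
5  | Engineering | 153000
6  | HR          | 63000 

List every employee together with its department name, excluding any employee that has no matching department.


INNER JOIN keeps only employees rows whose dept_id matches an id in departments. Walk through each employee:
  - employee 1 (Karen): dept_id=2 -> matches Legal
  - employee 2 (Quinn): dept_id=3 -> matches Support
  - employee 3 (Frank): dept_id=4 -> matches Marketing
  - employee 4 (Iris): dept_id=1 -> matches Sales
  - employee 5 (Jack): dept_id=6 -> matches HR
  - employee 6 (Zoe): dept_id=NULL, no match -> dropped
  - employee 7 (Hank): dept_id=6 -> matches HR
  - employee 8 (Helen): dept_id=4 -> matches Marketing
  - employee 9 (Nate): dept_id=3 -> matches Support
So 1 of 9 rows is dropped.

SQL:
SELECT a.name, b.name AS department
FROM employees a
INNER JOIN departments b ON a.dept_id = b.id

Result:
name  | department
------+-----------
Karen | Legal     
Quinn | Support   
Frank | Marketing 
Iris  | Sales     
Jack  | HR        
Hank  | HR        
Helen | Marketing 
Nate  | Support   


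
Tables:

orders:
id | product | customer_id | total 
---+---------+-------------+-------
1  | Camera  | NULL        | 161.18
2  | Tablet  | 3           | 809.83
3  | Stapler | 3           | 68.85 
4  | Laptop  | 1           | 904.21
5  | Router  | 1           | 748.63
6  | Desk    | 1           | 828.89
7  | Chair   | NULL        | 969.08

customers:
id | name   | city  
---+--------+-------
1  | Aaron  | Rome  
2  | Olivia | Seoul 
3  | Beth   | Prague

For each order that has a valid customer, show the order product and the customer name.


INNER JOIN keeps only orders rows whose customer_id matches an id in customers. Walk through each order:
  - order 1 (Camera): customer_id=NULL, no match -> dropped
  - order 2 (Tablet): customer_id=3 -> matches Beth
  - order 3 (Stapler): customer_id=3 -> matches Beth
  - order 4 (Laptop): customer_id=1 -> matches Aaron
  - order 5 (Router): customer_id=1 -> matches Aaron
  - order 6 (Desk): customer_id=1 -> matches Aaron
  - order 7 (Chair): customer_id=NULL, no match -> dropped
So 2 of 7 rows are dropped.

SQL:
SELECT a.product, b.name AS customer
FROM orders a
INNER JOIN customers b ON a.customer_id = b.id

Result:
product | customer
--------+---------
Tablet  | Beth    
Stapler | Beth    
Laptop  | Aaron   
Router  | Aaron   
Desk    | Aaron   


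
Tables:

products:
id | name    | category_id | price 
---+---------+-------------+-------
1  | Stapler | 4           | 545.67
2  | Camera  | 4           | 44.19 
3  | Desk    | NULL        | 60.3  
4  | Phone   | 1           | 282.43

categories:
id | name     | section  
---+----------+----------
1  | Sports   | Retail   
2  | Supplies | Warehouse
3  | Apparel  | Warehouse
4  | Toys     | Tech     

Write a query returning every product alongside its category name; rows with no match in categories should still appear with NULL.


LEFT JOIN keeps every row from products (the left table); where category_id has no match in categories, the category columns become NULL. Walk through each product:
  - product 1 (Stapler): category_id=4 -> matches Toys
  - product 2 (Camera): category_id=4 -> matches Toys
  - product 3 (Desk): category_id=NULL, no match -> kept with NULL
  - product 4 (Phone): category_id=1 -> matches Sports
All 4 rows appear; 1 has NULL category.

SQL:
SELECT a.name, b.name AS category
FROM products a
LEFT JOIN categories b ON a.category_id = b.id

Result:
name    | category
--------+---------
Stapler | Toys    
Camera  | Toys    
Desk    | NULL    
Phone   | Sports  


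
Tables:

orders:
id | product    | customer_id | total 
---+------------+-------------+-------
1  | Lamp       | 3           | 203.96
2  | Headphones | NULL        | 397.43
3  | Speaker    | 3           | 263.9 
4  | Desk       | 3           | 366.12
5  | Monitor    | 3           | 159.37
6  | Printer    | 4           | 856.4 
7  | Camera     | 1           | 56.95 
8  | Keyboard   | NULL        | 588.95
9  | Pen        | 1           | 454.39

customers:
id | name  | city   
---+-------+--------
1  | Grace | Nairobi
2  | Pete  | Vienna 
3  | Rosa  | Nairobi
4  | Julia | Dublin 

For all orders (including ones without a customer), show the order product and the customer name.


LEFT JOIN keeps every row from orders (the left table); where customer_id has no match in customers, the customer columns become NULL. Walk through each order:
  - order 1 (Lamp): customer_id=3 -> matches Rosa
  - order 2 (Headphones): customer_id=NULL, no match -> kept with NULL
  - order 3 (Speaker): customer_id=3 -> matches Rosa
  - order 4 (Desk): customer_id=3 -> matches Rosa
  - order 5 (Monitor): customer_id=3 -> matches Rosa
  - order 6 (Printer): customer_id=4 -> matches Julia
  - order 7 (Camera): customer_id=1 -> matches Grace
  - order 8 (Keyboard): customer_id=NULL, no match -> kept with NULL
  - order 9 (Pen): customer_id=1 -> matches Grace
All 9 rows appear; 2 have NULL customer.

SQL:
SELECT a.product, b.name AS customer
FROM orders a
LEFT JOIN customers b ON a.customer_id = b.id

Result:
product    | customer
-----------+---------
Lamp       | Rosa    
Headphones | NULL    
Speaker    | Rosa    
Desk       | Rosa    
Monitor    | Rosa    
Printer    | Julia   
Camera     | Grace   
Keyboard   | NULL    
Pen        | Grace   


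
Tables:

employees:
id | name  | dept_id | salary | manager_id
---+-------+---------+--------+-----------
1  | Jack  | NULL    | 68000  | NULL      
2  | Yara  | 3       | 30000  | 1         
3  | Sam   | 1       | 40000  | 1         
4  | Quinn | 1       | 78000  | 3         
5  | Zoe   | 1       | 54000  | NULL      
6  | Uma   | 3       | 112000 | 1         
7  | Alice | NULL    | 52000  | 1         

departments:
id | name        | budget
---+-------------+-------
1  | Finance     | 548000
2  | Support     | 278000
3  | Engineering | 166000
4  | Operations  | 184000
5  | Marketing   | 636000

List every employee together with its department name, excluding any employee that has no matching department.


INNER JOIN keeps only employees rows whose dept_id matches an id in departments. Walk through each employee:
  - employee 1 (Jack): dept_id=NULL, no match -> dropped
  - employee 2 (Yara): dept_id=3 -> matches Engineering
  - employee 3 (Sam): dept_id=1 -> matches Finance
  - employee 4 (Quinn): dept_id=1 -> matches Finance
  - employee 5 (Zoe): dept_id=1 -> matches Finance
  - employee 6 (Uma): dept_id=3 -> matches Engineering
  - employee 7 (Alice): dept_id=NULL, no match -> dropped
So 2 of 7 rows are dropped.

SQL:
SELECT a.name, b.name AS department
FROM employees a
INNER JOIN departments b ON a.dept_id = b.id

Result:
name  | department 
------+------------
Yara  | Engineering
Sam   | Finance    
Quinn | Finance    
Zoe   | Finance    
Uma   | Engineering


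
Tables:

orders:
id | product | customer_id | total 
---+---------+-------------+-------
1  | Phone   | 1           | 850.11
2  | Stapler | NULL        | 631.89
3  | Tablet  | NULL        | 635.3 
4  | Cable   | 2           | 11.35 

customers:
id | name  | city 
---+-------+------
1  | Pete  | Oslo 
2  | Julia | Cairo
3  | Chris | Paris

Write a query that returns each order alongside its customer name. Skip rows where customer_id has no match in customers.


INNER JOIN keeps only orders rows whose customer_id matches an id in customers. Walk through each order:
  - order 1 (Phone): customer_id=1 -> matches Pete
  - order 2 (Stapler): customer_id=NULL, no match -> dropped
  - order 3 (Tablet): customer_id=NULL, no match -> dropped
  - order 4 (Cable): customer_id=2 -> matches Julia
So 2 of 4 rows are dropped.

SQL:
SELECT a.product, b.name AS customer
FROM orders a
INNER JOIN customers b ON a.customer_id = b.id

Result:
product | customer
--------+---------
Phone   | Pete    
Cable   | Julia   


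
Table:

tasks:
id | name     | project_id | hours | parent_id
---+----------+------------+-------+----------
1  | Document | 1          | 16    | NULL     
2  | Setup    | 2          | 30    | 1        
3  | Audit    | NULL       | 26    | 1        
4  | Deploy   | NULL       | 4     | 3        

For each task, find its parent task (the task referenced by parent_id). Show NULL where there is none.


This is a self-join: tasks is joined to a second copy of itself, matching each row's parent_id to another row's id. Use LEFT JOIN so rows with parent_id=NULL are kept.
  - task 1 (Document): parent_id=NULL -> NULL
  - task 2 (Setup): parent_id=1 -> Document
  - task 3 (Audit): parent_id=1 -> Document
  - task 4 (Deploy): parent_id=3 -> Audit

SQL:
SELECT a.name AS item, b.name AS parent
FROM tasks a
LEFT JOIN tasks b ON a.parent_id = b.id

Result:
item     | parent  
---------+---------
Document | NULL    
Setup    | Document
Audit    | Document
Deploy   | Audit   


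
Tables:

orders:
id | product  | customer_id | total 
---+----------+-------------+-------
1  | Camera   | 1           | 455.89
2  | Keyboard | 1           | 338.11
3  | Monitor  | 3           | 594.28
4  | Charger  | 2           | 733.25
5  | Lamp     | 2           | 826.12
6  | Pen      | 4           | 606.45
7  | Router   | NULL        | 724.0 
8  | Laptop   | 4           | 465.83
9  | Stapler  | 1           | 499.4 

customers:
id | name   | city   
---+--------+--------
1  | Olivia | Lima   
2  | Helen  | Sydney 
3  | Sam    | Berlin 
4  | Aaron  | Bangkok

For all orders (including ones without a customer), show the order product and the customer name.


LEFT JOIN keeps every row from orders (the left table); where customer_id has no match in customers, the customer columns become NULL. Walk through each order:
  - order 1 (Camera): customer_id=1 -> matches Olivia
  - order 2 (Keyboard): customer_id=1 -> matches Olivia
  - order 3 (Monitor): customer_id=3 -> matches Sam
  - order 4 (Charger): customer_id=2 -> matches Helen
  - order 5 (Lamp): customer_id=2 -> matches Helen
  - order 6 (Pen): customer_id=4 -> matches Aaron
  - order 7 (Router): customer_id=NULL, no match -> kept with NULL
  - order 8 (Laptop): customer_id=4 -> matches Aaron
  - order 9 (Stapler): customer_id=1 -> matches Olivia
All 9 rows appear; 1 has NULL customer.

SQL:
SELECT a.product, b.name AS customer
FROM orders a
LEFT JOIN customers b ON a.customer_id = b.id

Result:
product  | customer
---------+---------
Camera   | Olivia  
Keyboard | Olivia  
Monitor  | Sam     
Charger  | Helen   
Lamp     | Helen   
Pen      | Aaron   
Router   | NULL    
Laptop   | Aaron   
Stapler  | Olivia  


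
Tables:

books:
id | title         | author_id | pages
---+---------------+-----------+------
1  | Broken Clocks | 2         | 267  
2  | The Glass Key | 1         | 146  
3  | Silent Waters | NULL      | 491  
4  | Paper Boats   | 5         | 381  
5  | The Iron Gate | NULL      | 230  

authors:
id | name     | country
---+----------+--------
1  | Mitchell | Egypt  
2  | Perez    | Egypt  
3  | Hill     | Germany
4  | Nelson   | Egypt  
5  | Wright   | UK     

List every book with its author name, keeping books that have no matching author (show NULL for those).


LEFT JOIN keeps every row from books (the left table); where author_id has no match in authors, the author columns become NULL. Walk through each book:
  - book 1 (Broken Clocks): author_id=2 -> matches Perez
  - book 2 (The Glass Key): author_id=1 -> matches Mitchell
  - book 3 (Silent Waters): author_id=NULL, no match -> kept with NULL
  - book 4 (Paper Boats): author_id=5 -> matches Wright
  - book 5 (The Iron Gate): author_id=NULL, no match -> kept with NULL
All 5 rows appear; 2 have NULL author.

SQL:
SELECT a.title, b.name AS author
FROM books a
LEFT JOIN authors b ON a.author_id = b.id

Result:
title         | author  
--------------+---------
Broken Clocks | Perez   
The Glass Key | Mitchell
Silent Waters | NULL    
Paper Boats   | Wright  
The Iron Gate | NULL    


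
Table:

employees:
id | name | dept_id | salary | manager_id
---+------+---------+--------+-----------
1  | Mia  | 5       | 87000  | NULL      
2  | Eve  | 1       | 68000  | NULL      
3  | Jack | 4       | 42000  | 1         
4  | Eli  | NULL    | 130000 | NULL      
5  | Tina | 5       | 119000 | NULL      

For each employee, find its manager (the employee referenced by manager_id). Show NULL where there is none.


This is a self-join: employees is joined to a second copy of itself, matching each row's manager_id to another row's id. Use LEFT JOIN so rows with manager_id=NULL are kept.
  - employee 1 (Mia): manager_id=NULL -> NULL
  - employee 2 (Eve): manager_id=NULL -> NULL
  - employee 3 (Jack): manager_id=1 -> Mia
  - employee 4 (Eli): manager_id=NULL -> NULL
  - employee 5 (Tina): manager_id=NULL -> NULL

SQL:
SELECT a.name AS item, b.name AS manager
FROM employees a
LEFT JOIN employees b ON a.manager_id = b.id

Result:
item | manager
-----+--------
Mia  | NULL   
Eve  | NULL   
Jack | Mia    
Eli  | NULL   
Tina | NULL   


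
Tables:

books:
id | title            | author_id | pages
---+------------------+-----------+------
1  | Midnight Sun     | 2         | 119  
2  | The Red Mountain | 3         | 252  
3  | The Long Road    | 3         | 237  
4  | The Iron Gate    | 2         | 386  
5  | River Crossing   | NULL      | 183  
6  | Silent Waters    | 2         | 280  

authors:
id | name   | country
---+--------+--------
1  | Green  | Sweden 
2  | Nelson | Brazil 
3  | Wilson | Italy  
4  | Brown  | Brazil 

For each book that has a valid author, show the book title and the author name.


INNER JOIN keeps only books rows whose author_id matches an id in authors. Walk through each book:
  - book 1 (Midnight Sun): author_id=2 -> matches Nelson
  - book 2 (The Red Mountain): author_id=3 -> matches Wilson
  - book 3 (The Long Road): author_id=3 -> matches Wilson
  - book 4 (The Iron Gate): author_id=2 -> matches Nelson
  - book 5 (River Crossing): author_id=NULL, no match -> dropped
  - book 6 (Silent Waters): author_id=2 -> matches Nelson
So 1 of 6 rows is dropped.

SQL:
SELECT a.title, b.name AS author
FROM books a
INNER JOIN authors b ON a.author_id = b.id

Result:
title            | author
-----------------+-------
Midnight Sun     | Nelson
The Red Mountain | Wilson
The Long Road    | Wilson
The Iron Gate    | Nelson
Silent Waters    | Nelson


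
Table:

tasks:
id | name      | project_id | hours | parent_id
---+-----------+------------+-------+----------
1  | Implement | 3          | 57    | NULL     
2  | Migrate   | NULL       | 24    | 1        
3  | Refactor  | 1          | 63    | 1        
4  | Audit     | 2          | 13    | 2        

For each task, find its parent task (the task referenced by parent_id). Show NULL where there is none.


This is a self-join: tasks is joined to a second copy of itself, matching each row's parent_id to another row's id. Use LEFT JOIN so rows with parent_id=NULL are kept.
  - task 1 (Implement): parent_id=NULL -> NULL
  - task 2 (Migrate): parent_id=1 -> Implement
  - task 3 (Refactor): parent_id=1 -> Implement
  - task 4 (Audit): parent_id=2 -> Migrate

SQL:
SELECT a.name AS item, b.name AS parent
FROM tasks a
LEFT JOIN tasks b ON a.parent_id = b.id

Result:
item      | parent   
----------+----------
Implement | NULL     
Migrate   | Implement
Refactor  | Implement
Audit     | Migrate  


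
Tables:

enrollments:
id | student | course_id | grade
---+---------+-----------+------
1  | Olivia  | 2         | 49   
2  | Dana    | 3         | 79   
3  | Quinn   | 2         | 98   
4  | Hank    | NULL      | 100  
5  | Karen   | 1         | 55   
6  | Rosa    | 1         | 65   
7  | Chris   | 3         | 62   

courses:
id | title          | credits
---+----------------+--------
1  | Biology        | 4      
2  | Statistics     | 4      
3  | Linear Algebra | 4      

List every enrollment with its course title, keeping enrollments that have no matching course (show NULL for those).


LEFT JOIN keeps every row from enrollments (the left table); where course_id has no match in courses, the course columns become NULL. Walk through each enrollment:
  - enrollment 1 (Olivia): course_id=2 -> matches Statistics
  - enrollment 2 (Dana): course_id=3 -> matches Linear Algebra
  - enrollment 3 (Quinn): course_id=2 -> matches Statistics
  - enrollment 4 (Hank): course_id=NULL, no match -> kept with NULL
  - enrollment 5 (Karen): course_id=1 -> matches Biology
  - enrollment 6 (Rosa): course_id=1 -> matches Biology
  - enrollment 7 (Chris): course_id=3 -> matches Linear Algebra
All 7 rows appear; 1 has NULL course.

SQL:
SELECT a.student, b.title AS course
FROM enrollments a
LEFT JOIN courses b ON a.course_id = b.id

Result:
student | course        
--------+---------------
Olivia  | Statistics    
Dana    | Linear Algebra
Quinn   | Statistics    
Hank    | NULL          
Karen   | Biology       
Rosa    | Biology       
Chris   | Linear Algebra


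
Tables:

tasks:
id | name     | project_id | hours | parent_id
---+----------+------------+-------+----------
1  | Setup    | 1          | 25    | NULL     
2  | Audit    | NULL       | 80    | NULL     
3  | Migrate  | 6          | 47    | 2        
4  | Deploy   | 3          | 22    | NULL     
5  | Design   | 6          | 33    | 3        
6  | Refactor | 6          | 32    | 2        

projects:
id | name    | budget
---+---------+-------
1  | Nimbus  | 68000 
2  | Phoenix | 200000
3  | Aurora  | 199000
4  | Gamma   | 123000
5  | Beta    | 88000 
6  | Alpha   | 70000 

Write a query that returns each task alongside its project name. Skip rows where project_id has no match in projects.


INNER JOIN keeps only tasks rows whose project_id matches an id in projects. Walk through each task:
  - task 1 (Setup): project_id=1 -> matches Nimbus
  - task 2 (Audit): project_id=NULL, no match -> dropped
  - task 3 (Migrate): project_id=6 -> matches Alpha
  - task 4 (Deploy): project_id=3 -> matches Aurora
  - task 5 (Design): project_id=6 -> matches Alpha
  - task 6 (Refactor): project_id=6 -> matches Alpha
So 1 of 6 rows is dropped.

SQL:
SELECT a.name, b.name AS project
FROM tasks a
INNER JOIN projects b ON a.project_id = b.id

Result:
name     | project
---------+--------
Setup    | Nimbus 
Migrate  | Alpha  
Deploy   | Aurora 
Design   | Alpha  
Refactor | Alpha  


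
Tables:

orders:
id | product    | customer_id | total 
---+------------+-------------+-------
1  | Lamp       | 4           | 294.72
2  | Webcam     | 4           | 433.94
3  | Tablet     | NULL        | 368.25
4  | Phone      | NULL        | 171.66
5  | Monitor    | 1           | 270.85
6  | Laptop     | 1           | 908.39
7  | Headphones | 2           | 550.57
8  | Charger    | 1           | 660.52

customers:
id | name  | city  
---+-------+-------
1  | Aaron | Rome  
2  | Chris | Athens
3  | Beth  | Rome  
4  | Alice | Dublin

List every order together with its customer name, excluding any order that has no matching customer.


INNER JOIN keeps only orders rows whose customer_id matches an id in customers. Walk through each order:
  - order 1 (Lamp): customer_id=4 -> matches Alice
  - order 2 (Webcam): customer_id=4 -> matches Alice
  - order 3 (Tablet): customer_id=NULL, no match -> dropped
  - order 4 (Phone): customer_id=NULL, no match -> dropped
  - order 5 (Monitor): customer_id=1 -> matches Aaron
  - order 6 (Laptop): customer_id=1 -> matches Aaron
  - order 7 (Headphones): customer_id=2 -> matches Chris
  - order 8 (Charger): customer_id=1 -> matches Aaron
So 2 of 8 rows are dropped.

SQL:
SELECT a.product, b.name AS customer
FROM orders a
INNER JOIN customers b ON a.customer_id = b.id

Result:
product    | customer
-----------+---------
Lamp       | Alice   
Webcam     | Alice   
Monitor    | Aaron   
Laptop     | Aaron   
Headphones | Chris   
Charger    | Aaron   
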